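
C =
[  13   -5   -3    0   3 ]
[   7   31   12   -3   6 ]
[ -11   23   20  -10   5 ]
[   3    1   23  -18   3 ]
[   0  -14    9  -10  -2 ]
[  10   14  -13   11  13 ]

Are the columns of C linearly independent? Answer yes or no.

yes

Row reduce C to echelon form.
R2 ← R2 − (7/13)·R1: [0, 438/13, 177/13, -3, 57/13]
R3 ← R3 + (11/13)·R1: [0, 244/13, 227/13, -10, 98/13]
R4 ← R4 − (3/13)·R1: [0, 28/13, 308/13, -18, 30/13]
R6 ← R6 − (10/13)·R1: [0, 232/13, -139/13, 11, 139/13]
R3 ← R3 − (122/219)·R2: [0, 0, 721/73, -608/73, 372/73]
R4 ← R4 − (14/219)·R2: [0, 0, 1666/73, -1300/73, 148/73]
R5 ← R5 + (91/219)·R2: [0, 0, 1070/73, -821/73, -13/73]
R6 ← R6 − (116/219)·R2: [0, 0, -1307/73, 919/73, 611/73]
R4 ← R4 − (238/103)·R3: [0, 0, 0, 148/103, -1004/103]
R5 ← R5 − (1070/721)·R3: [0, 0, 0, 803/721, -5581/721]
R6 ← R6 + (1307/721)·R3: [0, 0, 0, -1809/721, 12695/721]
R5 ← R5 − (803/1036)·R4: [0, 0, 0, 0, -48/259]
R6 ← R6 + (1809/1036)·R4: [0, 0, 0, 0, 152/259]
R6 ← R6 + (19/6)·R5: [0, 0, 0, 0, 0]
5 pivots among 5 columns.
Every column is a pivot column, so the columns are linearly independent.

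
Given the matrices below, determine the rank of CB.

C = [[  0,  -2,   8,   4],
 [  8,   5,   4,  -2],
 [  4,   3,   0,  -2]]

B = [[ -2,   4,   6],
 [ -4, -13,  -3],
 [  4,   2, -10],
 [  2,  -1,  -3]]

First compute CB:
[[ 48,  38, -86],
 [-24, -23,  -1],
 [-24, -21,  21]]
Now row reduce the product.
R2 ← R2 + (1/2)·R1: [0, -4, -44]
R3 ← R3 + (1/2)·R1: [0, -2, -22]
R3 ← R3 − (1/2)·R2: [0, 0, 0]
2 nonzero rows, so rank(CB) = 2.

2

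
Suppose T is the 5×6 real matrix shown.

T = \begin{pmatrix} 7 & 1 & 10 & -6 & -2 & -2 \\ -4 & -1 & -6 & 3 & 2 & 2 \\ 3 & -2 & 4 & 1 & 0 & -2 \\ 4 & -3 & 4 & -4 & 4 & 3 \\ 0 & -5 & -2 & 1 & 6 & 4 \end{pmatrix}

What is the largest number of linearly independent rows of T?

Row reduce to echelon form.
R2 ← R2 + (4/7)·R1: [0, -3/7, -2/7, -3/7, 6/7, 6/7]
R3 ← R3 − (3/7)·R1: [0, -17/7, -2/7, 25/7, 6/7, -8/7]
R4 ← R4 − (4/7)·R1: [0, -25/7, -12/7, -4/7, 36/7, 29/7]
R3 ← R3 − (17/3)·R2: [0, 0, 4/3, 6, -4, -6]
R4 ← R4 − (25/3)·R2: [0, 0, 2/3, 3, -2, -3]
R5 ← R5 − (35/3)·R2: [0, 0, 4/3, 6, -4, -6]
R4 ← R4 − (1/2)·R3: [0, 0, 0, 0, 0, 0]
R5 ← R5 − R3: [0, 0, 0, 0, 0, 0]
Echelon form has 3 nonzero rows, so rank(T) = 3.
The rank gives the maximum number of linearly independent rows: 3.

3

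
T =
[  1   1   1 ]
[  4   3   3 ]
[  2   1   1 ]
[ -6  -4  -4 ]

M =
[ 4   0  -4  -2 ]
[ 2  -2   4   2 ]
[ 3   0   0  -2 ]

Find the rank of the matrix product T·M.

2

First compute TM:
[[  9,  -2,   0,  -2],
 [ 31,  -6,  -4,  -8],
 [ 13,  -2,  -4,  -4],
 [-44,   8,   8,  12]]
Now row reduce the product.
R2 ← R2 − (31/9)·R1: [0, 8/9, -4, -10/9]
R3 ← R3 − (13/9)·R1: [0, 8/9, -4, -10/9]
R4 ← R4 + (44/9)·R1: [0, -16/9, 8, 20/9]
R3 ← R3 − R2: [0, 0, 0, 0]
R4 ← R4 + (2)·R2: [0, 0, 0, 0]
2 nonzero rows, so rank(TM) = 2.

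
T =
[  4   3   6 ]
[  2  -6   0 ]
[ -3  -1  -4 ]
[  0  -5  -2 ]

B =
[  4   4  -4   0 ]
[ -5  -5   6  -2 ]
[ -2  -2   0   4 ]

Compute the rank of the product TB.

First compute TB:
[[-11, -11,   2,  18],
 [ 38,  38, -44,  12],
 [  1,   1,   6, -14],
 [ 29,  29, -30,   2]]
Now row reduce the product.
R2 ← R2 + (38/11)·R1: [0, 0, -408/11, 816/11]
R3 ← R3 + (1/11)·R1: [0, 0, 68/11, -136/11]
R4 ← R4 + (29/11)·R1: [0, 0, -272/11, 544/11]
R3 ← R3 + (1/6)·R2: [0, 0, 0, 0]
R4 ← R4 − (2/3)·R2: [0, 0, 0, 0]
2 nonzero rows, so rank(TB) = 2.

2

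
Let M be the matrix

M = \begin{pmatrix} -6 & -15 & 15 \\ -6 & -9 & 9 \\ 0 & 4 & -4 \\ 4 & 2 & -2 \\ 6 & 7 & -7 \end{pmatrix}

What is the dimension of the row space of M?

Row reduce to echelon form.
R2 ← R2 − R1: [0, 6, -6]
R4 ← R4 + (2/3)·R1: [0, -8, 8]
R5 ← R5 + R1: [0, -8, 8]
R3 ← R3 − (2/3)·R2: [0, 0, 0]
R4 ← R4 + (4/3)·R2: [0, 0, 0]
R5 ← R5 + (4/3)·R2: [0, 0, 0]
Echelon form has 2 nonzero rows, so rank(M) = 2.
The row space has dimension equal to the rank: 2.

2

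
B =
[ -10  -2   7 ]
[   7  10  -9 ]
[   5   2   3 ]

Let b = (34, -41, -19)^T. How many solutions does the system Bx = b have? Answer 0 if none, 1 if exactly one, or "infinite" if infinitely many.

1

Row reduce the augmented matrix [B | b].
R2 ← R2 + (7/10)·R1: [0, 43/5, -41/10, -86/5]
R3 ← R3 + (1/2)·R1: [0, 1, 13/2, -2]
R3 ← R3 − (5/43)·R2: [0, 0, 300/43, 0]
The echelon form has 3 nonzero rows, and every pivot lies in the first 3 columns, so rank(B) = rank([B|b]) = 3.
The system is consistent.
rank = 3 = number of unknowns, so the solution is unique.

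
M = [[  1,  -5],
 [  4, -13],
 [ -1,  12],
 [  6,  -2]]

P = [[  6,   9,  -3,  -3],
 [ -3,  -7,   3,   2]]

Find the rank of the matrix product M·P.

2

First compute MP:
[[ 21,  44, -18, -13],
 [ 63, 127, -51, -38],
 [-42, -93,  39,  27],
 [ 42,  68, -24, -22]]
Now row reduce the product.
R2 ← R2 − (3)·R1: [0, -5, 3, 1]
R3 ← R3 + (2)·R1: [0, -5, 3, 1]
R4 ← R4 − (2)·R1: [0, -20, 12, 4]
R3 ← R3 − R2: [0, 0, 0, 0]
R4 ← R4 − (4)·R2: [0, 0, 0, 0]
2 nonzero rows, so rank(MP) = 2.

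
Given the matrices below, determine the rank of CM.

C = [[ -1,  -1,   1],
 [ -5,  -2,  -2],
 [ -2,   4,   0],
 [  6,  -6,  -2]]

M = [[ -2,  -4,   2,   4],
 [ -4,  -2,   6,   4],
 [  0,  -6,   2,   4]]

First compute CM:
[[  6,   0,  -6,  -4],
 [ 18,  36, -26, -36],
 [-12,   0,  20,   8],
 [ 12,   0, -28,  -8]]
Now row reduce the product.
R2 ← R2 − (3)·R1: [0, 36, -8, -24]
R3 ← R3 + (2)·R1: [0, 0, 8, 0]
R4 ← R4 − (2)·R1: [0, 0, -16, 0]
R4 ← R4 + (2)·R3: [0, 0, 0, 0]
3 nonzero rows, so rank(CM) = 3.

3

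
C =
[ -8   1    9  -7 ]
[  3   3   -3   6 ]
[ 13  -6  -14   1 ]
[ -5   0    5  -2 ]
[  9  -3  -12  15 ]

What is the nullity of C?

Row reduce to echelon form.
R2 ← R2 + (3/8)·R1: [0, 27/8, 3/8, 27/8]
R3 ← R3 + (13/8)·R1: [0, -35/8, 5/8, -83/8]
R4 ← R4 − (5/8)·R1: [0, -5/8, -5/8, 19/8]
R5 ← R5 + (9/8)·R1: [0, -15/8, -15/8, 57/8]
R3 ← R3 + (35/27)·R2: [0, 0, 10/9, -6]
R4 ← R4 + (5/27)·R2: [0, 0, -5/9, 3]
R5 ← R5 + (5/9)·R2: [0, 0, -5/3, 9]
R4 ← R4 + (1/2)·R3: [0, 0, 0, 0]
R5 ← R5 + (3/2)·R3: [0, 0, 0, 0]
3 nonzero rows, so rank(C) = 3.
C has 4 columns; by rank–nullity, nullity = 4 − 3 = 1.

1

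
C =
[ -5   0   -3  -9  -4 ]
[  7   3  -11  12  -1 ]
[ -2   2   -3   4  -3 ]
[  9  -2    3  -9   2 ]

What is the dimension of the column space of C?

4

Row reduce to echelon form.
R2 ← R2 + (7/5)·R1: [0, 3, -76/5, -3/5, -33/5]
R3 ← R3 − (2/5)·R1: [0, 2, -9/5, 38/5, -7/5]
R4 ← R4 + (9/5)·R1: [0, -2, -12/5, -126/5, -26/5]
R3 ← R3 − (2/3)·R2: [0, 0, 25/3, 8, 3]
R4 ← R4 + (2/3)·R2: [0, 0, -188/15, -128/5, -48/5]
R4 ← R4 + (188/125)·R3: [0, 0, 0, -1696/125, -636/125]
Echelon form has 4 nonzero rows, so rank(C) = 4.
The column space has dimension equal to the rank: 4.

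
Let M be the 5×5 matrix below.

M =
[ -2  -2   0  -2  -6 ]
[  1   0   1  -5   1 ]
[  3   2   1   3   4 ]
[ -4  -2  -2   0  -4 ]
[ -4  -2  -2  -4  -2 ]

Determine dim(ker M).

Row reduce to echelon form.
R2 ← R2 + (1/2)·R1: [0, -1, 1, -6, -2]
R3 ← R3 + (3/2)·R1: [0, -1, 1, 0, -5]
R4 ← R4 − (2)·R1: [0, 2, -2, 4, 8]
R5 ← R5 − (2)·R1: [0, 2, -2, 0, 10]
R3 ← R3 − R2: [0, 0, 0, 6, -3]
R4 ← R4 + (2)·R2: [0, 0, 0, -8, 4]
R5 ← R5 + (2)·R2: [0, 0, 0, -12, 6]
R4 ← R4 + (4/3)·R3: [0, 0, 0, 0, 0]
R5 ← R5 + (2)·R3: [0, 0, 0, 0, 0]
3 nonzero rows, so rank(M) = 3.
M has 5 columns; by rank–nullity, nullity = 5 − 3 = 2.

2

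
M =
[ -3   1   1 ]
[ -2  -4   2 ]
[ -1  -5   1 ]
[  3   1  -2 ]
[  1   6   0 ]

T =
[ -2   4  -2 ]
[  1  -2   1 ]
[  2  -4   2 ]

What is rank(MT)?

First compute MT:
[[  9, -18,   9],
 [  4,  -8,   4],
 [ -1,   2,  -1],
 [ -9,  18,  -9],
 [  4,  -8,   4]]
Now row reduce the product.
R2 ← R2 − (4/9)·R1: [0, 0, 0]
R3 ← R3 + (1/9)·R1: [0, 0, 0]
R4 ← R4 + R1: [0, 0, 0]
R5 ← R5 − (4/9)·R1: [0, 0, 0]
1 nonzero row, so rank(MT) = 1.

1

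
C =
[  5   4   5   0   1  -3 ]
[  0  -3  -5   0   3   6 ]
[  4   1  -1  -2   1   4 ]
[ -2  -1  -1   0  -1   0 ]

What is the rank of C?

Row reduce to echelon form.
R3 ← R3 − (4/5)·R1: [0, -11/5, -5, -2, 1/5, 32/5]
R4 ← R4 + (2/5)·R1: [0, 3/5, 1, 0, -3/5, -6/5]
R3 ← R3 − (11/15)·R2: [0, 0, -4/3, -2, -2, 2]
R4 ← R4 + (1/5)·R2: [0, 0, 0, 0, 0, 0]
Echelon form has 3 nonzero rows, so rank(C) = 3.

3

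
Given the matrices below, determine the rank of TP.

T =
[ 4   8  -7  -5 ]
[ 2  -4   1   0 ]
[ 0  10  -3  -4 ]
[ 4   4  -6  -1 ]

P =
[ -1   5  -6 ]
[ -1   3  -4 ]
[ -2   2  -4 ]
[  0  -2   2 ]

2

First compute TP:
[[  2,  40, -38],
 [  0,   0,   0],
 [ -4,  32, -36],
 [  4,  22, -18]]
Now row reduce the product.
R3 ← R3 + (2)·R1: [0, 112, -112]
R4 ← R4 − (2)·R1: [0, -58, 58]
Swap R2 ↔ R3
R4 ← R4 + (29/56)·R2: [0, 0, 0]
2 nonzero rows, so rank(TP) = 2.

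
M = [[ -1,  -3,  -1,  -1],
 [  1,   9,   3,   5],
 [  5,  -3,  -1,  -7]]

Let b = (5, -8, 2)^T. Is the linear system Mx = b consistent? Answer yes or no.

Row reduce the augmented matrix [M | b].
R2 ← R2 + R1: [0, 6, 2, 4, -3]
R3 ← R3 + (5)·R1: [0, -18, -6, -12, 27]
R3 ← R3 + (3)·R2: [0, 0, 0, 0, 18]
The echelon form has 3 nonzero rows; the last pivot sits in the augmented column, so rank(M) = 2 but rank([M|b]) = 3.
Since the ranks differ, the system is inconsistent.

no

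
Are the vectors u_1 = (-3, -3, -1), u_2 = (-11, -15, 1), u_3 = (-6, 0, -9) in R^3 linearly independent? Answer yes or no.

no

Form the matrix with these vectors as rows and row reduce.
R2 ← R2 − (11/3)·R1: [0, -4, 14/3]
R3 ← R3 − (2)·R1: [0, 6, -7]
R3 ← R3 + (3/2)·R2: [0, 0, 0]
2 nonzero rows, so the 3 vectors span a space of dimension 2.
Since 2 < 3, the vectors are linearly dependent.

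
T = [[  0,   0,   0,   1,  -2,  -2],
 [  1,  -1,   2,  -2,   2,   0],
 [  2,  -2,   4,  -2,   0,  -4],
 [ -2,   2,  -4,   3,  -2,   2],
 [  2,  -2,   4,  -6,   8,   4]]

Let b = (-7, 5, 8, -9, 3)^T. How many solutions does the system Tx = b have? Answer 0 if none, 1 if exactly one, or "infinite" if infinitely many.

Row reduce the augmented matrix [T | b].
Swap R1 ↔ R2
R3 ← R3 − (2)·R1: [0, 0, 0, 2, -4, -4, -2]
R4 ← R4 + (2)·R1: [0, 0, 0, -1, 2, 2, 1]
R5 ← R5 − (2)·R1: [0, 0, 0, -2, 4, 4, -7]
R3 ← R3 − (2)·R2: [0, 0, 0, 0, 0, 0, 12]
R4 ← R4 + R2: [0, 0, 0, 0, 0, 0, -6]
R5 ← R5 + (2)·R2: [0, 0, 0, 0, 0, 0, -21]
R4 ← R4 + (1/2)·R3: [0, 0, 0, 0, 0, 0, 0]
R5 ← R5 + (7/4)·R3: [0, 0, 0, 0, 0, 0, 0]
The echelon form has 3 nonzero rows; the last pivot sits in the augmented column, so rank(T) = 2 but rank([T|b]) = 3.
Since the ranks differ, the system is inconsistent.
It has no solutions.

0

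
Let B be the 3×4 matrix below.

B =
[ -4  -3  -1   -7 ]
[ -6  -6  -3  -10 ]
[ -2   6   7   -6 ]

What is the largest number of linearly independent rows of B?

Row reduce to echelon form.
R2 ← R2 − (3/2)·R1: [0, -3/2, -3/2, 1/2]
R3 ← R3 − (1/2)·R1: [0, 15/2, 15/2, -5/2]
R3 ← R3 + (5)·R2: [0, 0, 0, 0]
Echelon form has 2 nonzero rows, so rank(B) = 2.
The rank gives the maximum number of linearly independent rows: 2.

2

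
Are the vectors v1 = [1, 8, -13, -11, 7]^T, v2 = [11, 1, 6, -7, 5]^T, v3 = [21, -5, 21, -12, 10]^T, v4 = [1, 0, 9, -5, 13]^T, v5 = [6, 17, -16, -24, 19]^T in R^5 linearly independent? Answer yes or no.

yes

Form the matrix with these vectors as rows and row reduce.
R2 ← R2 − (11)·R1: [0, -87, 149, 114, -72]
R3 ← R3 − (21)·R1: [0, -173, 294, 219, -137]
R4 ← R4 − R1: [0, -8, 22, 6, 6]
R5 ← R5 − (6)·R1: [0, -31, 62, 42, -23]
R3 ← R3 − (173/87)·R2: [0, 0, -199/87, -223/29, 179/29]
R4 ← R4 − (8/87)·R2: [0, 0, 722/87, -130/29, 366/29]
R5 ← R5 − (31/87)·R2: [0, 0, 775/87, 40/29, 77/29]
R4 ← R4 + (722/199)·R3: [0, 0, 0, -6444/199, 6968/199]
R5 ← R5 + (775/199)·R3: [0, 0, 0, -5685/199, 5312/199]
R5 ← R5 − (1895/2148)·R4: [0, 0, 0, 0, -2254/537]
5 nonzero rows, so the 5 vectors span a space of dimension 5.
Since 5 = 5, the vectors are linearly independent.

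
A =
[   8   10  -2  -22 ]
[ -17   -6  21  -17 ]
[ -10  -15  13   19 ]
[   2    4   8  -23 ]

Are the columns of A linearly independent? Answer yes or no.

Row reduce A to echelon form.
R2 ← R2 + (17/8)·R1: [0, 61/4, 67/4, -255/4]
R3 ← R3 + (5/4)·R1: [0, -5/2, 21/2, -17/2]
R4 ← R4 − (1/4)·R1: [0, 3/2, 17/2, -35/2]
R3 ← R3 + (10/61)·R2: [0, 0, 808/61, -1156/61]
R4 ← R4 − (6/61)·R2: [0, 0, 418/61, -685/61]
R4 ← R4 − (209/404)·R3: [0, 0, 0, -144/101]
4 pivots among 4 columns.
Every column is a pivot column, so the columns are linearly independent.

yes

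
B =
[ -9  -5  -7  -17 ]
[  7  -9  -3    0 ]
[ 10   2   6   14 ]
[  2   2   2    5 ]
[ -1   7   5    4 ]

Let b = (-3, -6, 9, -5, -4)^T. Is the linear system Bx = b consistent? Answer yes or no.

Row reduce the augmented matrix [B | b].
R2 ← R2 + (7/9)·R1: [0, -116/9, -76/9, -119/9, -25/3]
R3 ← R3 + (10/9)·R1: [0, -32/9, -16/9, -44/9, 17/3]
R4 ← R4 + (2/9)·R1: [0, 8/9, 4/9, 11/9, -17/3]
R5 ← R5 − (1/9)·R1: [0, 68/9, 52/9, 53/9, -11/3]
R3 ← R3 − (8/29)·R2: [0, 0, 16/29, -36/29, 231/29]
R4 ← R4 + (2/29)·R2: [0, 0, -4/29, 9/29, -181/29]
R5 ← R5 + (17/29)·R2: [0, 0, 24/29, -54/29, -248/29]
R4 ← R4 + (1/4)·R3: [0, 0, 0, 0, -17/4]
R5 ← R5 − (3/2)·R3: [0, 0, 0, 0, -41/2]
R5 ← R5 − (82/17)·R4: [0, 0, 0, 0, 0]
The echelon form has 4 nonzero rows; the last pivot sits in the augmented column, so rank(B) = 3 but rank([B|b]) = 4.
Since the ranks differ, the system is inconsistent.

no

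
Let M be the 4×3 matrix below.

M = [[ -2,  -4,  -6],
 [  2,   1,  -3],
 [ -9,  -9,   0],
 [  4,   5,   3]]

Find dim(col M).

Row reduce to echelon form.
R2 ← R2 + R1: [0, -3, -9]
R3 ← R3 − (9/2)·R1: [0, 9, 27]
R4 ← R4 + (2)·R1: [0, -3, -9]
R3 ← R3 + (3)·R2: [0, 0, 0]
R4 ← R4 − R2: [0, 0, 0]
Echelon form has 2 nonzero rows, so rank(M) = 2.
The column space has dimension equal to the rank: 2.

2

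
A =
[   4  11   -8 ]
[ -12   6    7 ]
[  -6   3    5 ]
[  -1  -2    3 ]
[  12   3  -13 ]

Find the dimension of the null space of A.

0

Row reduce to echelon form.
R2 ← R2 + (3)·R1: [0, 39, -17]
R3 ← R3 + (3/2)·R1: [0, 39/2, -7]
R4 ← R4 + (1/4)·R1: [0, 3/4, 1]
R5 ← R5 − (3)·R1: [0, -30, 11]
R3 ← R3 − (1/2)·R2: [0, 0, 3/2]
R4 ← R4 − (1/52)·R2: [0, 0, 69/52]
R5 ← R5 + (10/13)·R2: [0, 0, -27/13]
R4 ← R4 − (23/26)·R3: [0, 0, 0]
R5 ← R5 + (18/13)·R3: [0, 0, 0]
3 nonzero rows, so rank(A) = 3.
A has 3 columns; by rank–nullity, nullity = 3 − 3 = 0.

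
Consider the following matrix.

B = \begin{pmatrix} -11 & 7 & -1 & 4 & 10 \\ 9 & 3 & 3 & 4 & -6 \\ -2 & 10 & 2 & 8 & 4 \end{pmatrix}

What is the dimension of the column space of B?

Row reduce to echelon form.
R2 ← R2 + (9/11)·R1: [0, 96/11, 24/11, 80/11, 24/11]
R3 ← R3 − (2/11)·R1: [0, 96/11, 24/11, 80/11, 24/11]
R3 ← R3 − R2: [0, 0, 0, 0, 0]
Echelon form has 2 nonzero rows, so rank(B) = 2.
The column space has dimension equal to the rank: 2.

2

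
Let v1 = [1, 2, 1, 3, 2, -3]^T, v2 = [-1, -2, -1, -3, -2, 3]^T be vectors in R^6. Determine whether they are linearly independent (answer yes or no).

no

Form the matrix with these vectors as rows and row reduce.
R2 ← R2 + R1: [0, 0, 0, 0, 0, 0]
1 nonzero row, so the 2 vectors span a space of dimension 1.
Since 1 < 2, the vectors are linearly dependent.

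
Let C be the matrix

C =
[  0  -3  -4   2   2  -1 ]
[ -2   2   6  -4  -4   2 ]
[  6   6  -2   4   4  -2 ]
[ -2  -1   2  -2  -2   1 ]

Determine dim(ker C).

Row reduce to echelon form.
Swap R1 ↔ R2
R3 ← R3 + (3)·R1: [0, 12, 16, -8, -8, 4]
R4 ← R4 − R1: [0, -3, -4, 2, 2, -1]
R3 ← R3 + (4)·R2: [0, 0, 0, 0, 0, 0]
R4 ← R4 − R2: [0, 0, 0, 0, 0, 0]
2 nonzero rows, so rank(C) = 2.
C has 6 columns; by rank–nullity, nullity = 6 − 2 = 4.

4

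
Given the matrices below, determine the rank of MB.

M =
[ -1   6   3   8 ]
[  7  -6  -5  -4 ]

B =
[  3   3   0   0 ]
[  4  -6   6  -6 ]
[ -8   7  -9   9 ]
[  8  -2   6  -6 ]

First compute MB:
[[ 61, -34,  57, -57],
 [  5,  30, -15,  15]]
Now row reduce the product.
R2 ← R2 − (5/61)·R1: [0, 2000/61, -1200/61, 1200/61]
2 nonzero rows, so rank(MB) = 2.

2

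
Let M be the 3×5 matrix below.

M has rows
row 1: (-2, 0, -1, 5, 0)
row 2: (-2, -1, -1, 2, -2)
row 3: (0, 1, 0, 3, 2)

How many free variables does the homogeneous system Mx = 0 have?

3

Row reduce to echelon form.
R2 ← R2 − R1: [0, -1, 0, -3, -2]
R3 ← R3 + R2: [0, 0, 0, 0, 0]
2 nonzero rows, so rank(M) = 2.
M has 5 columns; by rank–nullity, nullity = 5 − 2 = 3.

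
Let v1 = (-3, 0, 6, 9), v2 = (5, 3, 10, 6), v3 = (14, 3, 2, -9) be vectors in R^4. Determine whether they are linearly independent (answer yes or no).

yes

Form the matrix with these vectors as rows and row reduce.
R2 ← R2 + (5/3)·R1: [0, 3, 20, 21]
R3 ← R3 + (14/3)·R1: [0, 3, 30, 33]
R3 ← R3 − R2: [0, 0, 10, 12]
3 nonzero rows, so the 3 vectors span a space of dimension 3.
Since 3 = 3, the vectors are linearly independent.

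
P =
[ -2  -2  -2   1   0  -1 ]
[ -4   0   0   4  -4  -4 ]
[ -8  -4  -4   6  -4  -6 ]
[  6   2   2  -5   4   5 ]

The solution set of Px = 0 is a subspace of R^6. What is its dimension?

4

Row reduce to echelon form.
R2 ← R2 − (2)·R1: [0, 4, 4, 2, -4, -2]
R3 ← R3 − (4)·R1: [0, 4, 4, 2, -4, -2]
R4 ← R4 + (3)·R1: [0, -4, -4, -2, 4, 2]
R3 ← R3 − R2: [0, 0, 0, 0, 0, 0]
R4 ← R4 + R2: [0, 0, 0, 0, 0, 0]
2 nonzero rows, so rank(P) = 2.
P has 6 columns; by rank–nullity, nullity = 6 − 2 = 4.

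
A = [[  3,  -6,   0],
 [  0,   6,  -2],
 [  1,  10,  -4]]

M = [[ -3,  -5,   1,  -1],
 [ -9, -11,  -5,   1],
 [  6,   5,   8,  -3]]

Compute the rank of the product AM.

2

First compute AM:
[[ 45,  51,  33,  -9],
 [-66, -76, -46,  12],
 [-117, -135, -81,  21]]
Now row reduce the product.
R2 ← R2 + (22/15)·R1: [0, -6/5, 12/5, -6/5]
R3 ← R3 + (13/5)·R1: [0, -12/5, 24/5, -12/5]
R3 ← R3 − (2)·R2: [0, 0, 0, 0]
2 nonzero rows, so rank(AM) = 2.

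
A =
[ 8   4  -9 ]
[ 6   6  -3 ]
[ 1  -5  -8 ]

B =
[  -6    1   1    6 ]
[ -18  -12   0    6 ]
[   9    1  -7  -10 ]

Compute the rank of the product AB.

2

First compute AB:
[[-201, -49,  71, 162],
 [-171, -69,  27, 102],
 [ 12,  53,  57,  56]]
Now row reduce the product.
R2 ← R2 − (57/67)·R1: [0, -1830/67, -2238/67, -2400/67]
R3 ← R3 + (4/67)·R1: [0, 3355/67, 4103/67, 4400/67]
R3 ← R3 + (11/6)·R2: [0, 0, 0, 0]
2 nonzero rows, so rank(AB) = 2.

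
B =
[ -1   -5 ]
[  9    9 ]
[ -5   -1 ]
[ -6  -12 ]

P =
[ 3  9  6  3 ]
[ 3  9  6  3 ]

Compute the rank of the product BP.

1

First compute BP:
[[-18, -54, -36, -18],
 [ 54, 162, 108,  54],
 [-18, -54, -36, -18],
 [-54, -162, -108, -54]]
Now row reduce the product.
R2 ← R2 + (3)·R1: [0, 0, 0, 0]
R3 ← R3 − R1: [0, 0, 0, 0]
R4 ← R4 − (3)·R1: [0, 0, 0, 0]
1 nonzero row, so rank(BP) = 1.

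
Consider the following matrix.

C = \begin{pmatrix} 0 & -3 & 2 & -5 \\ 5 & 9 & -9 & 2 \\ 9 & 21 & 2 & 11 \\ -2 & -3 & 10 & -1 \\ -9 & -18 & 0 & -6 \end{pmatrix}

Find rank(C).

4

Row reduce to echelon form.
Swap R1 ↔ R2
R3 ← R3 − (9/5)·R1: [0, 24/5, 91/5, 37/5]
R4 ← R4 + (2/5)·R1: [0, 3/5, 32/5, -1/5]
R5 ← R5 + (9/5)·R1: [0, -9/5, -81/5, -12/5]
R3 ← R3 + (8/5)·R2: [0, 0, 107/5, -3/5]
R4 ← R4 + (1/5)·R2: [0, 0, 34/5, -6/5]
R5 ← R5 − (3/5)·R2: [0, 0, -87/5, 3/5]
R4 ← R4 − (34/107)·R3: [0, 0, 0, -108/107]
R5 ← R5 + (87/107)·R3: [0, 0, 0, 12/107]
R5 ← R5 + (1/9)·R4: [0, 0, 0, 0]
Echelon form has 4 nonzero rows, so rank(C) = 4.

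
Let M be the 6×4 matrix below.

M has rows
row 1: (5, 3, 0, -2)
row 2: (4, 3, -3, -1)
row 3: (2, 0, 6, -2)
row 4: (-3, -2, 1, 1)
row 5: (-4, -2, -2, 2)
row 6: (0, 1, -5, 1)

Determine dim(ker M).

Row reduce to echelon form.
R2 ← R2 − (4/5)·R1: [0, 3/5, -3, 3/5]
R3 ← R3 − (2/5)·R1: [0, -6/5, 6, -6/5]
R4 ← R4 + (3/5)·R1: [0, -1/5, 1, -1/5]
R5 ← R5 + (4/5)·R1: [0, 2/5, -2, 2/5]
R3 ← R3 + (2)·R2: [0, 0, 0, 0]
R4 ← R4 + (1/3)·R2: [0, 0, 0, 0]
R5 ← R5 − (2/3)·R2: [0, 0, 0, 0]
R6 ← R6 − (5/3)·R2: [0, 0, 0, 0]
2 nonzero rows, so rank(M) = 2.
M has 4 columns; by rank–nullity, nullity = 4 − 2 = 2.

2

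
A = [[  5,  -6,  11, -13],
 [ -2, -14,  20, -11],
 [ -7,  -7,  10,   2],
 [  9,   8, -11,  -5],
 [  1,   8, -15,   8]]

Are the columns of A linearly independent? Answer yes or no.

Row reduce A to echelon form.
R2 ← R2 + (2/5)·R1: [0, -82/5, 122/5, -81/5]
R3 ← R3 + (7/5)·R1: [0, -77/5, 127/5, -81/5]
R4 ← R4 − (9/5)·R1: [0, 94/5, -154/5, 92/5]
R5 ← R5 − (1/5)·R1: [0, 46/5, -86/5, 53/5]
R3 ← R3 − (77/82)·R2: [0, 0, 102/41, -81/82]
R4 ← R4 + (47/41)·R2: [0, 0, -116/41, -7/41]
R5 ← R5 + (23/41)·R2: [0, 0, -144/41, 62/41]
R4 ← R4 + (58/51)·R3: [0, 0, 0, -22/17]
R5 ← R5 + (24/17)·R3: [0, 0, 0, 2/17]
R5 ← R5 + (1/11)·R4: [0, 0, 0, 0]
4 pivots among 4 columns.
Every column is a pivot column, so the columns are linearly independent.

yes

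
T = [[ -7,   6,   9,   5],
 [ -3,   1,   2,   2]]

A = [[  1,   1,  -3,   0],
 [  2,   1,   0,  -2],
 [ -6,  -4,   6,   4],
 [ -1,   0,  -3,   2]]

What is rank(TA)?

First compute TA:
[[-54, -37,  60,  34],
 [-15, -10,  15,  10]]
Now row reduce the product.
R2 ← R2 − (5/18)·R1: [0, 5/18, -5/3, 5/9]
2 nonzero rows, so rank(TA) = 2.

2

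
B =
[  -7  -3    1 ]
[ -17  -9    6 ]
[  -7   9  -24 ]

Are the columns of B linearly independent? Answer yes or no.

no

Row reduce B to echelon form.
R2 ← R2 − (17/7)·R1: [0, -12/7, 25/7]
R3 ← R3 − R1: [0, 12, -25]
R3 ← R3 + (7)·R2: [0, 0, 0]
2 pivots among 3 columns.
Only 2 < 3 pivot columns, so the columns are linearly dependent.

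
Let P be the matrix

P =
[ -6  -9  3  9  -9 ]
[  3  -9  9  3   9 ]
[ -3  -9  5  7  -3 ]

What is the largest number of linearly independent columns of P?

Row reduce to echelon form.
R2 ← R2 + (1/2)·R1: [0, -27/2, 21/2, 15/2, 9/2]
R3 ← R3 − (1/2)·R1: [0, -9/2, 7/2, 5/2, 3/2]
R3 ← R3 − (1/3)·R2: [0, 0, 0, 0, 0]
Echelon form has 2 nonzero rows, so rank(P) = 2.
The rank gives the maximum number of linearly independent columns: 2.

2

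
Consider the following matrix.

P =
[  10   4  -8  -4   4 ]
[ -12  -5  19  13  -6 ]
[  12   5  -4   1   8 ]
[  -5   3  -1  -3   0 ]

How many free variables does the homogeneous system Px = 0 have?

Row reduce to echelon form.
R2 ← R2 + (6/5)·R1: [0, -1/5, 47/5, 41/5, -6/5]
R3 ← R3 − (6/5)·R1: [0, 1/5, 28/5, 29/5, 16/5]
R4 ← R4 + (1/2)·R1: [0, 5, -5, -5, 2]
R3 ← R3 + R2: [0, 0, 15, 14, 2]
R4 ← R4 + (25)·R2: [0, 0, 230, 200, -28]
R4 ← R4 − (46/3)·R3: [0, 0, 0, -44/3, -176/3]
4 nonzero rows, so rank(P) = 4.
P has 5 columns; by rank–nullity, nullity = 5 − 4 = 1.

1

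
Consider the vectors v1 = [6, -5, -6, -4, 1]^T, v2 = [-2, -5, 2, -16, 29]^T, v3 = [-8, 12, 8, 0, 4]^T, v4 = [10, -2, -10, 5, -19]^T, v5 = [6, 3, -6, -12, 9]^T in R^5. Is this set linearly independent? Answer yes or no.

Form the matrix with these vectors as rows and row reduce.
R2 ← R2 + (1/3)·R1: [0, -20/3, 0, -52/3, 88/3]
R3 ← R3 + (4/3)·R1: [0, 16/3, 0, -16/3, 16/3]
R4 ← R4 − (5/3)·R1: [0, 19/3, 0, 35/3, -62/3]
R5 ← R5 − R1: [0, 8, 0, -8, 8]
R3 ← R3 + (4/5)·R2: [0, 0, 0, -96/5, 144/5]
R4 ← R4 + (19/20)·R2: [0, 0, 0, -24/5, 36/5]
R5 ← R5 + (6/5)·R2: [0, 0, 0, -144/5, 216/5]
R4 ← R4 − (1/4)·R3: [0, 0, 0, 0, 0]
R5 ← R5 − (3/2)·R3: [0, 0, 0, 0, 0]
3 nonzero rows, so the 5 vectors span a space of dimension 3.
Since 3 < 5, the vectors are linearly dependent.

no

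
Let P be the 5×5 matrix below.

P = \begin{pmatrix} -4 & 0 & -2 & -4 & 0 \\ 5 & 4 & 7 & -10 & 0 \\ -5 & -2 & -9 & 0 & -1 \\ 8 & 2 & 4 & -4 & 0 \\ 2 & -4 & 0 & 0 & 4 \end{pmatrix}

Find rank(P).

4

Row reduce to echelon form.
R2 ← R2 + (5/4)·R1: [0, 4, 9/2, -15, 0]
R3 ← R3 − (5/4)·R1: [0, -2, -13/2, 5, -1]
R4 ← R4 + (2)·R1: [0, 2, 0, -12, 0]
R5 ← R5 + (1/2)·R1: [0, -4, -1, -2, 4]
R3 ← R3 + (1/2)·R2: [0, 0, -17/4, -5/2, -1]
R4 ← R4 − (1/2)·R2: [0, 0, -9/4, -9/2, 0]
R5 ← R5 + R2: [0, 0, 7/2, -17, 4]
R4 ← R4 − (9/17)·R3: [0, 0, 0, -54/17, 9/17]
R5 ← R5 + (14/17)·R3: [0, 0, 0, -324/17, 54/17]
R5 ← R5 − (6)·R4: [0, 0, 0, 0, 0]
Echelon form has 4 nonzero rows, so rank(P) = 4.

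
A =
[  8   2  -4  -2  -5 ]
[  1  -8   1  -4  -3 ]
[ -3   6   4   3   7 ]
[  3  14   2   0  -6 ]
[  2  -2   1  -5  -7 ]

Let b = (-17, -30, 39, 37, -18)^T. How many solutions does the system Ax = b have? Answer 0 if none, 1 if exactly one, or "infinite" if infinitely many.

1

Row reduce the augmented matrix [A | b].
R2 ← R2 − (1/8)·R1: [0, -33/4, 3/2, -15/4, -19/8, -223/8]
R3 ← R3 + (3/8)·R1: [0, 27/4, 5/2, 9/4, 41/8, 261/8]
R4 ← R4 − (3/8)·R1: [0, 53/4, 7/2, 3/4, -33/8, 347/8]
R5 ← R5 − (1/4)·R1: [0, -5/2, 2, -9/2, -23/4, -55/4]
R3 ← R3 + (9/11)·R2: [0, 0, 41/11, -9/11, 35/11, 108/11]
R4 ← R4 + (53/33)·R2: [0, 0, 65/11, -58/11, -262/33, -46/33]
R5 ← R5 − (10/33)·R2: [0, 0, 17/11, -37/11, -166/33, -175/33]
R4 ← R4 − (65/41)·R3: [0, 0, 0, -163/41, -1597/123, -2086/123]
R5 ← R5 − (17/41)·R3: [0, 0, 0, -124/41, -781/123, -1153/123]
R5 ← R5 − (124/163)·R4: [0, 0, 0, 0, 575/163, 575/163]
The echelon form has 5 nonzero rows, and every pivot lies in the first 5 columns, so rank(A) = rank([A|b]) = 5.
The system is consistent.
rank = 5 = number of unknowns, so the solution is unique.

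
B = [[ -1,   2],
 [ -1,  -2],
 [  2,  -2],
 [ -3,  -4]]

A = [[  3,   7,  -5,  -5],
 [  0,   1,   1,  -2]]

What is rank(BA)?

2

First compute BA:
[[ -3,  -5,   7,   1],
 [ -3,  -9,   3,   9],
 [  6,  12, -12,  -6],
 [ -9, -25,  11,  23]]
Now row reduce the product.
R2 ← R2 − R1: [0, -4, -4, 8]
R3 ← R3 + (2)·R1: [0, 2, 2, -4]
R4 ← R4 − (3)·R1: [0, -10, -10, 20]
R3 ← R3 + (1/2)·R2: [0, 0, 0, 0]
R4 ← R4 − (5/2)·R2: [0, 0, 0, 0]
2 nonzero rows, so rank(BA) = 2.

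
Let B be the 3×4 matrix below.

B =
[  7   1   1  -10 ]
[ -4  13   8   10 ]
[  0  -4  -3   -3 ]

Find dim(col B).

3

Row reduce to echelon form.
R2 ← R2 + (4/7)·R1: [0, 95/7, 60/7, 30/7]
R3 ← R3 + (28/95)·R2: [0, 0, -9/19, -33/19]
Echelon form has 3 nonzero rows, so rank(B) = 3.
The column space has dimension equal to the rank: 3.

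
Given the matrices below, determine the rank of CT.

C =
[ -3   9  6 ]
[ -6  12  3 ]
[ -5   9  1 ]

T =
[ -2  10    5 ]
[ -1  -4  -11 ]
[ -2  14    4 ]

First compute CT:
[[-15,  18, -90],
 [ -6, -66, -150],
 [ -1, -72, -120]]
Now row reduce the product.
R2 ← R2 − (2/5)·R1: [0, -366/5, -114]
R3 ← R3 − (1/15)·R1: [0, -366/5, -114]
R3 ← R3 − R2: [0, 0, 0]
2 nonzero rows, so rank(CT) = 2.

2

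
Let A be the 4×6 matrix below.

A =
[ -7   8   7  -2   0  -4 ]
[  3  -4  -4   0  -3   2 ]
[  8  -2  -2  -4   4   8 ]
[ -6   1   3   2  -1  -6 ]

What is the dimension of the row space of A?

4

Row reduce to echelon form.
R2 ← R2 + (3/7)·R1: [0, -4/7, -1, -6/7, -3, 2/7]
R3 ← R3 + (8/7)·R1: [0, 50/7, 6, -44/7, 4, 24/7]
R4 ← R4 − (6/7)·R1: [0, -41/7, -3, 26/7, -1, -18/7]
R3 ← R3 + (25/2)·R2: [0, 0, -13/2, -17, -67/2, 7]
R4 ← R4 − (41/4)·R2: [0, 0, 29/4, 25/2, 119/4, -11/2]
R4 ← R4 + (29/26)·R3: [0, 0, 0, -84/13, -99/13, 30/13]
Echelon form has 4 nonzero rows, so rank(A) = 4.
The row space has dimension equal to the rank: 4.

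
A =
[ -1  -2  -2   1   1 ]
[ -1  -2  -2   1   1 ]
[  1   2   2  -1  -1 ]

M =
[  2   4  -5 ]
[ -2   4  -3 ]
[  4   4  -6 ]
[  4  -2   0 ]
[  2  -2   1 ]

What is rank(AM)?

1

First compute AM:
[[  0, -24,  24],
 [  0, -24,  24],
 [  0,  24, -24]]
Now row reduce the product.
R2 ← R2 − R1: [0, 0, 0]
R3 ← R3 + R1: [0, 0, 0]
1 nonzero row, so rank(AM) = 1.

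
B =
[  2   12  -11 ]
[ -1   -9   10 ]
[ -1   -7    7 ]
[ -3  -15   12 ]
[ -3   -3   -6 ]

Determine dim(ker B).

1

Row reduce to echelon form.
R2 ← R2 + (1/2)·R1: [0, -3, 9/2]
R3 ← R3 + (1/2)·R1: [0, -1, 3/2]
R4 ← R4 + (3/2)·R1: [0, 3, -9/2]
R5 ← R5 + (3/2)·R1: [0, 15, -45/2]
R3 ← R3 − (1/3)·R2: [0, 0, 0]
R4 ← R4 + R2: [0, 0, 0]
R5 ← R5 + (5)·R2: [0, 0, 0]
2 nonzero rows, so rank(B) = 2.
B has 3 columns; by rank–nullity, nullity = 3 − 2 = 1.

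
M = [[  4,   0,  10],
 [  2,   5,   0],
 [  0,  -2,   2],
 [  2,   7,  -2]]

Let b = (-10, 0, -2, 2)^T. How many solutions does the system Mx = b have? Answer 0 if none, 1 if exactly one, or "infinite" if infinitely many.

Row reduce the augmented matrix [M | b].
R2 ← R2 − (1/2)·R1: [0, 5, -5, 5]
R4 ← R4 − (1/2)·R1: [0, 7, -7, 7]
R3 ← R3 + (2/5)·R2: [0, 0, 0, 0]
R4 ← R4 − (7/5)·R2: [0, 0, 0, 0]
The echelon form has 2 nonzero rows, and every pivot lies in the first 3 columns, so rank(M) = rank([M|b]) = 2.
The system is consistent.
rank = 2 < 3 unknowns, so there are infinitely many solutions.

infinite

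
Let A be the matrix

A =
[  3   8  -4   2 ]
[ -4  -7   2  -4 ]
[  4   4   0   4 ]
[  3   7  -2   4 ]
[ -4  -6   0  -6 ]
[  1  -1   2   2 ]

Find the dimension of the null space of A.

1

Row reduce to echelon form.
R2 ← R2 + (4/3)·R1: [0, 11/3, -10/3, -4/3]
R3 ← R3 − (4/3)·R1: [0, -20/3, 16/3, 4/3]
R4 ← R4 − R1: [0, -1, 2, 2]
R5 ← R5 + (4/3)·R1: [0, 14/3, -16/3, -10/3]
R6 ← R6 − (1/3)·R1: [0, -11/3, 10/3, 4/3]
R3 ← R3 + (20/11)·R2: [0, 0, -8/11, -12/11]
R4 ← R4 + (3/11)·R2: [0, 0, 12/11, 18/11]
R5 ← R5 − (14/11)·R2: [0, 0, -12/11, -18/11]
R6 ← R6 + R2: [0, 0, 0, 0]
R4 ← R4 + (3/2)·R3: [0, 0, 0, 0]
R5 ← R5 − (3/2)·R3: [0, 0, 0, 0]
3 nonzero rows, so rank(A) = 3.
A has 4 columns; by rank–nullity, nullity = 4 − 3 = 1.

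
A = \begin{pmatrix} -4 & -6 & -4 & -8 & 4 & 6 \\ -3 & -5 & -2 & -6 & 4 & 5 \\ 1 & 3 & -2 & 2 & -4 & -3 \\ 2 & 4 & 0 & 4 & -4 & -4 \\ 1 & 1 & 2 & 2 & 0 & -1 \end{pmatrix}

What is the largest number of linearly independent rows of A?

Row reduce to echelon form.
R2 ← R2 − (3/4)·R1: [0, -1/2, 1, 0, 1, 1/2]
R3 ← R3 + (1/4)·R1: [0, 3/2, -3, 0, -3, -3/2]
R4 ← R4 + (1/2)·R1: [0, 1, -2, 0, -2, -1]
R5 ← R5 + (1/4)·R1: [0, -1/2, 1, 0, 1, 1/2]
R3 ← R3 + (3)·R2: [0, 0, 0, 0, 0, 0]
R4 ← R4 + (2)·R2: [0, 0, 0, 0, 0, 0]
R5 ← R5 − R2: [0, 0, 0, 0, 0, 0]
Echelon form has 2 nonzero rows, so rank(A) = 2.
The rank gives the maximum number of linearly independent rows: 2.

2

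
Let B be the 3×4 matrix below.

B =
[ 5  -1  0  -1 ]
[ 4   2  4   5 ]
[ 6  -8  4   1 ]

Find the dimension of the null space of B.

1

Row reduce to echelon form.
R2 ← R2 − (4/5)·R1: [0, 14/5, 4, 29/5]
R3 ← R3 − (6/5)·R1: [0, -34/5, 4, 11/5]
R3 ← R3 + (17/7)·R2: [0, 0, 96/7, 114/7]
3 nonzero rows, so rank(B) = 3.
B has 4 columns; by rank–nullity, nullity = 4 − 3 = 1.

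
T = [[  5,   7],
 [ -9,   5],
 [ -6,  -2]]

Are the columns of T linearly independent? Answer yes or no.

yes

Row reduce T to echelon form.
R2 ← R2 + (9/5)·R1: [0, 88/5]
R3 ← R3 + (6/5)·R1: [0, 32/5]
R3 ← R3 − (4/11)·R2: [0, 0]
2 pivots among 2 columns.
Every column is a pivot column, so the columns are linearly independent.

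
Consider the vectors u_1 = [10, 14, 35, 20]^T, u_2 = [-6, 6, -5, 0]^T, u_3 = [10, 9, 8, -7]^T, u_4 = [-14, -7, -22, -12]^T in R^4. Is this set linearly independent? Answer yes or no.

yes

Form the matrix with these vectors as rows and row reduce.
R2 ← R2 + (3/5)·R1: [0, 72/5, 16, 12]
R3 ← R3 − R1: [0, -5, -27, -27]
R4 ← R4 + (7/5)·R1: [0, 63/5, 27, 16]
R3 ← R3 + (25/72)·R2: [0, 0, -193/9, -137/6]
R4 ← R4 − (7/8)·R2: [0, 0, 13, 11/2]
R4 ← R4 + (117/193)·R3: [0, 0, 0, -1610/193]
4 nonzero rows, so the 4 vectors span a space of dimension 4.
Since 4 = 4, the vectors are linearly independent.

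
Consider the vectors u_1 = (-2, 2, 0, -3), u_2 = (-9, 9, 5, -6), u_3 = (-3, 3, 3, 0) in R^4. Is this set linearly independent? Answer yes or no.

no

Form the matrix with these vectors as rows and row reduce.
R2 ← R2 − (9/2)·R1: [0, 0, 5, 15/2]
R3 ← R3 − (3/2)·R1: [0, 0, 3, 9/2]
R3 ← R3 − (3/5)·R2: [0, 0, 0, 0]
2 nonzero rows, so the 3 vectors span a space of dimension 2.
Since 2 < 3, the vectors are linearly dependent.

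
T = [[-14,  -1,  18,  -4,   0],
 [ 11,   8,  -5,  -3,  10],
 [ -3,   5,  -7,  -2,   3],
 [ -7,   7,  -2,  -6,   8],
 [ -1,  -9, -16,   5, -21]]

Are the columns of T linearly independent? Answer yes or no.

Row reduce T to echelon form.
R2 ← R2 + (11/14)·R1: [0, 101/14, 64/7, -43/7, 10]
R3 ← R3 − (3/14)·R1: [0, 73/14, -76/7, -8/7, 3]
R4 ← R4 − (1/2)·R1: [0, 15/2, -11, -4, 8]
R5 ← R5 − (1/14)·R1: [0, -125/14, -121/7, 37/7, -21]
R3 ← R3 − (73/101)·R2: [0, 0, -1764/101, 333/101, -427/101]
R4 ← R4 − (105/101)·R2: [0, 0, -2071/101, 241/101, -242/101]
R5 ← R5 + (125/101)·R2: [0, 0, -603/101, -234/101, -871/101]
R4 ← R4 − (2071/1764)·R3: [0, 0, 0, -291/196, 647/252]
R5 ← R5 − (67/196)·R3: [0, 0, 0, -675/196, -201/28]
R5 ← R5 − (225/97)·R4: [0, 0, 0, 0, -1274/97]
5 pivots among 5 columns.
Every column is a pivot column, so the columns are linearly independent.

yes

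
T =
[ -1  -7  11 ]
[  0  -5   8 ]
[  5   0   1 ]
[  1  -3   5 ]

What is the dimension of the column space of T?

Row reduce to echelon form.
R3 ← R3 + (5)·R1: [0, -35, 56]
R4 ← R4 + R1: [0, -10, 16]
R3 ← R3 − (7)·R2: [0, 0, 0]
R4 ← R4 − (2)·R2: [0, 0, 0]
Echelon form has 2 nonzero rows, so rank(T) = 2.
The column space has dimension equal to the rank: 2.

2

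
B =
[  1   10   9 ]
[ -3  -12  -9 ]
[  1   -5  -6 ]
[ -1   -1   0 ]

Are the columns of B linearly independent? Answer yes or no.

no

Row reduce B to echelon form.
R2 ← R2 + (3)·R1: [0, 18, 18]
R3 ← R3 − R1: [0, -15, -15]
R4 ← R4 + R1: [0, 9, 9]
R3 ← R3 + (5/6)·R2: [0, 0, 0]
R4 ← R4 − (1/2)·R2: [0, 0, 0]
2 pivots among 3 columns.
Only 2 < 3 pivot columns, so the columns are linearly dependent.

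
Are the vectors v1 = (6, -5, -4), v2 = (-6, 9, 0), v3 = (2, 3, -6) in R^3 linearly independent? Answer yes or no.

no

Form the matrix with these vectors as rows and row reduce.
R2 ← R2 + R1: [0, 4, -4]
R3 ← R3 − (1/3)·R1: [0, 14/3, -14/3]
R3 ← R3 − (7/6)·R2: [0, 0, 0]
2 nonzero rows, so the 3 vectors span a space of dimension 2.
Since 2 < 3, the vectors are linearly dependent.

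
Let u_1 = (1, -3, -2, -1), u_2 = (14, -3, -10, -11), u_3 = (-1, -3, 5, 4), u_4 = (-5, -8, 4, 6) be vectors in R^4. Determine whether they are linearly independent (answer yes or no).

no

Form the matrix with these vectors as rows and row reduce.
R2 ← R2 − (14)·R1: [0, 39, 18, 3]
R3 ← R3 + R1: [0, -6, 3, 3]
R4 ← R4 + (5)·R1: [0, -23, -6, 1]
R3 ← R3 + (2/13)·R2: [0, 0, 75/13, 45/13]
R4 ← R4 + (23/39)·R2: [0, 0, 60/13, 36/13]
R4 ← R4 − (4/5)·R3: [0, 0, 0, 0]
3 nonzero rows, so the 4 vectors span a space of dimension 3.
Since 3 < 4, the vectors are linearly dependent.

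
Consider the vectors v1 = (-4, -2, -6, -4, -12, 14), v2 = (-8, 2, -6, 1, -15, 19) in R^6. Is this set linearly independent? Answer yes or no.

Form the matrix with these vectors as rows and row reduce.
R2 ← R2 − (2)·R1: [0, 6, 6, 9, 9, -9]
2 nonzero rows, so the 2 vectors span a space of dimension 2.
Since 2 = 2, the vectors are linearly independent.

yes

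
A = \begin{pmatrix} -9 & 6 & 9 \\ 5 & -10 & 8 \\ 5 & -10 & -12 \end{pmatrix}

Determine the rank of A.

3

Row reduce to echelon form.
R2 ← R2 + (5/9)·R1: [0, -20/3, 13]
R3 ← R3 + (5/9)·R1: [0, -20/3, -7]
R3 ← R3 − R2: [0, 0, -20]
Echelon form has 3 nonzero rows, so rank(A) = 3.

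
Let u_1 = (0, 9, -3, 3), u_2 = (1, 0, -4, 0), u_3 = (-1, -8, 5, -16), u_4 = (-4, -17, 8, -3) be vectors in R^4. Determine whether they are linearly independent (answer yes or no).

yes

Form the matrix with these vectors as rows and row reduce.
Swap R1 ↔ R2
R3 ← R3 + R1: [0, -8, 1, -16]
R4 ← R4 + (4)·R1: [0, -17, -8, -3]
R3 ← R3 + (8/9)·R2: [0, 0, -5/3, -40/3]
R4 ← R4 + (17/9)·R2: [0, 0, -41/3, 8/3]
R4 ← R4 − (41/5)·R3: [0, 0, 0, 112]
4 nonzero rows, so the 4 vectors span a space of dimension 4.
Since 4 = 4, the vectors are linearly independent.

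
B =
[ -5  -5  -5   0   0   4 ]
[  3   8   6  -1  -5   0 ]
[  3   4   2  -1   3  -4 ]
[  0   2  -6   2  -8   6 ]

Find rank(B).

4

Row reduce to echelon form.
R2 ← R2 + (3/5)·R1: [0, 5, 3, -1, -5, 12/5]
R3 ← R3 + (3/5)·R1: [0, 1, -1, -1, 3, -8/5]
R3 ← R3 − (1/5)·R2: [0, 0, -8/5, -4/5, 4, -52/25]
R4 ← R4 − (2/5)·R2: [0, 0, -36/5, 12/5, -6, 126/25]
R4 ← R4 − (9/2)·R3: [0, 0, 0, 6, -24, 72/5]
Echelon form has 4 nonzero rows, so rank(B) = 4.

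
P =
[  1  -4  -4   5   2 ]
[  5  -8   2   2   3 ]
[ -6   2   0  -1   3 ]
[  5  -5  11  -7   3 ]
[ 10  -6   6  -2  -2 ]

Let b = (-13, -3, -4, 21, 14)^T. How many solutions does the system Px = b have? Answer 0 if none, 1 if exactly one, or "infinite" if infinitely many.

infinite

Row reduce the augmented matrix [P | b].
R2 ← R2 − (5)·R1: [0, 12, 22, -23, -7, 62]
R3 ← R3 + (6)·R1: [0, -22, -24, 29, 15, -82]
R4 ← R4 − (5)·R1: [0, 15, 31, -32, -7, 86]
R5 ← R5 − (10)·R1: [0, 34, 46, -52, -22, 144]
R3 ← R3 + (11/6)·R2: [0, 0, 49/3, -79/6, 13/6, 95/3]
R4 ← R4 − (5/4)·R2: [0, 0, 7/2, -13/4, 7/4, 17/2]
R5 ← R5 − (17/6)·R2: [0, 0, -49/3, 79/6, -13/6, -95/3]
R4 ← R4 − (3/14)·R3: [0, 0, 0, -3/7, 9/7, 12/7]
R5 ← R5 + R3: [0, 0, 0, 0, 0, 0]
The echelon form has 4 nonzero rows, and every pivot lies in the first 5 columns, so rank(P) = rank([P|b]) = 4.
The system is consistent.
rank = 4 < 5 unknowns, so there are infinitely many solutions.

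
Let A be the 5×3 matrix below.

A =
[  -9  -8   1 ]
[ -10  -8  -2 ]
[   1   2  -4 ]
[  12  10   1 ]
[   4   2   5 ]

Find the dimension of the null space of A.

1

Row reduce to echelon form.
R2 ← R2 − (10/9)·R1: [0, 8/9, -28/9]
R3 ← R3 + (1/9)·R1: [0, 10/9, -35/9]
R4 ← R4 + (4/3)·R1: [0, -2/3, 7/3]
R5 ← R5 + (4/9)·R1: [0, -14/9, 49/9]
R3 ← R3 − (5/4)·R2: [0, 0, 0]
R4 ← R4 + (3/4)·R2: [0, 0, 0]
R5 ← R5 + (7/4)·R2: [0, 0, 0]
2 nonzero rows, so rank(A) = 2.
A has 3 columns; by rank–nullity, nullity = 3 − 2 = 1.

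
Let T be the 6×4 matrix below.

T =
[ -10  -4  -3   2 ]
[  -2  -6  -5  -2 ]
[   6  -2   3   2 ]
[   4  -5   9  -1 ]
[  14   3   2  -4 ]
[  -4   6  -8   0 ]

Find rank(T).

4

Row reduce to echelon form.
R2 ← R2 − (1/5)·R1: [0, -26/5, -22/5, -12/5]
R3 ← R3 + (3/5)·R1: [0, -22/5, 6/5, 16/5]
R4 ← R4 + (2/5)·R1: [0, -33/5, 39/5, -1/5]
R5 ← R5 + (7/5)·R1: [0, -13/5, -11/5, -6/5]
R6 ← R6 − (2/5)·R1: [0, 38/5, -34/5, -4/5]
R3 ← R3 − (11/13)·R2: [0, 0, 64/13, 68/13]
R4 ← R4 − (33/26)·R2: [0, 0, 174/13, 37/13]
R5 ← R5 − (1/2)·R2: [0, 0, 0, 0]
R6 ← R6 + (19/13)·R2: [0, 0, -172/13, -56/13]
R4 ← R4 − (87/32)·R3: [0, 0, 0, -91/8]
R6 ← R6 + (43/16)·R3: [0, 0, 0, 39/4]
R6 ← R6 + (6/7)·R4: [0, 0, 0, 0]
Echelon form has 4 nonzero rows, so rank(T) = 4.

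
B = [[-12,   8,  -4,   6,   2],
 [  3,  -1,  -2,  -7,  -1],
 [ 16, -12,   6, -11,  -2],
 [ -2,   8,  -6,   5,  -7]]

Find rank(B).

Row reduce to echelon form.
R2 ← R2 + (1/4)·R1: [0, 1, -3, -11/2, -1/2]
R3 ← R3 + (4/3)·R1: [0, -4/3, 2/3, -3, 2/3]
R4 ← R4 − (1/6)·R1: [0, 20/3, -16/3, 4, -22/3]
R3 ← R3 + (4/3)·R2: [0, 0, -10/3, -31/3, 0]
R4 ← R4 − (20/3)·R2: [0, 0, 44/3, 122/3, -4]
R4 ← R4 + (22/5)·R3: [0, 0, 0, -24/5, -4]
Echelon form has 4 nonzero rows, so rank(B) = 4.

4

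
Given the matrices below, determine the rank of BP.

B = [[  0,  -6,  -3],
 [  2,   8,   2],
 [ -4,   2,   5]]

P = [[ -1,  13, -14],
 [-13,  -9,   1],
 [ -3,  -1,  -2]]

2

First compute BP:
[[ 87,  57,   0],
 [-112, -48, -24],
 [-37, -75,  48]]
Now row reduce the product.
R2 ← R2 + (112/87)·R1: [0, 736/29, -24]
R3 ← R3 + (37/87)·R1: [0, -1472/29, 48]
R3 ← R3 + (2)·R2: [0, 0, 0]
2 nonzero rows, so rank(BP) = 2.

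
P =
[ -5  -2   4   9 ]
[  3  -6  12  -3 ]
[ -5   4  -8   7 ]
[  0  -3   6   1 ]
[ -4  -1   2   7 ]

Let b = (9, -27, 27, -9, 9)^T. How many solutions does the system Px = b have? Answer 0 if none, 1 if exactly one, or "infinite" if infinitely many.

infinite

Row reduce the augmented matrix [P | b].
R2 ← R2 + (3/5)·R1: [0, -36/5, 72/5, 12/5, -108/5]
R3 ← R3 − R1: [0, 6, -12, -2, 18]
R5 ← R5 − (4/5)·R1: [0, 3/5, -6/5, -1/5, 9/5]
R3 ← R3 + (5/6)·R2: [0, 0, 0, 0, 0]
R4 ← R4 − (5/12)·R2: [0, 0, 0, 0, 0]
R5 ← R5 + (1/12)·R2: [0, 0, 0, 0, 0]
The echelon form has 2 nonzero rows, and every pivot lies in the first 4 columns, so rank(P) = rank([P|b]) = 2.
The system is consistent.
rank = 2 < 4 unknowns, so there are infinitely many solutions.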